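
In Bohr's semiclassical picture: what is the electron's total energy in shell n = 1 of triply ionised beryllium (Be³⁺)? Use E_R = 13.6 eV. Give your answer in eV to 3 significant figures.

-218 eV

E_n = −E_R·Z²/n² = −13.6 × 4²/1² = -218 eV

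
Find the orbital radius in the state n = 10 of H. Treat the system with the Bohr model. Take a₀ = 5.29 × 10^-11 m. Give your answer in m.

5.29 × 10^-9 m

r_n = n²a₀/Z = 10² × 5.29 × 10^-11 / 1
    = 100 × 5.29 × 10^-11 / 1 = 5.29 × 10^-9 m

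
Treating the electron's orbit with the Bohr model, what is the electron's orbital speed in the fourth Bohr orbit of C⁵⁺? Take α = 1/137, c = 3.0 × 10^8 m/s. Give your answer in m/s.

3.3 × 10^6 m/s

v_n = Zαc/n = 6 × 0.0073 × 3.0 × 10^8 / 4
    = 3.3 × 10^6 m/s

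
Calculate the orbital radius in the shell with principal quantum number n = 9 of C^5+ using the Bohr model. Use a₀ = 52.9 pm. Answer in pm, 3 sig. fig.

r_n = n²a₀/Z = 9² × 52.9 / 6
    = 81 × 52.9 / 6 = 714 pm

714 pm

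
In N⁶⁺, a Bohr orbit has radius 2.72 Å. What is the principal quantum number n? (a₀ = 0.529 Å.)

r_n = n²a₀/Z ⇒ n² = rZ/a₀ = 2.72 × 7 / 0.529 ≈ 35.99
n = 6

6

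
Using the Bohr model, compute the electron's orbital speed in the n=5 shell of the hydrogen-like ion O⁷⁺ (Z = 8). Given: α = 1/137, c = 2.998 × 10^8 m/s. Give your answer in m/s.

3.501 × 10^6 m/s

v_n = Zαc/n = 8 × 0.007299 × 2.998 × 10^8 / 5
    = 3.501 × 10^6 m/s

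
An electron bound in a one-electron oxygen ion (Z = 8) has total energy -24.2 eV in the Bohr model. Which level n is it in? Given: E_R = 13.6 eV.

6

E_n = −E_R Z²/n² ⇒ n² = E_R Z²/(−E_n) = 13.6 × 8² / 24.2 ≈ 35.97
n = 6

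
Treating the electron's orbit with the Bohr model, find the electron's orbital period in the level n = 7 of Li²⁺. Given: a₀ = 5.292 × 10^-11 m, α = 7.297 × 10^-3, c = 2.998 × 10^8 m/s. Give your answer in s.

5.793 × 10^-15 s

r = n²a₀/Z = 7²·5.292 × 10^-11/3 = 8.644 × 10^-10 m
v = Zαc/n = 3·0.007297·2.998 × 10^8/7 = 9.376 × 10^5 m/s
T = 2πr/v = 5.793 × 10^-15 s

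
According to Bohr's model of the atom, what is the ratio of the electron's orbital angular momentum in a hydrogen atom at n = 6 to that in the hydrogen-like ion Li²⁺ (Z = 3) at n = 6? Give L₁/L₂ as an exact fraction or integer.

L = nℏ is independent of Z.
L₁/L₂ = n₁/n₂ = 6/6 = 1

1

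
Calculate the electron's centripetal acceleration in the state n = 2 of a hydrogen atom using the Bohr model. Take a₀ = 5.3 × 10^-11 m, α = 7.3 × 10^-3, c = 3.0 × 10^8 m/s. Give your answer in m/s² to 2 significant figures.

r = n²a₀/Z = 2.1 × 10^-10 m, v = Zαc/n = 1.1 × 10^6 m/s
a = v²/r = (1.1 × 10^6)² / 2.1 × 10^-10 = 5.7 × 10^21 m/s²

5.7 × 10^21 m/s²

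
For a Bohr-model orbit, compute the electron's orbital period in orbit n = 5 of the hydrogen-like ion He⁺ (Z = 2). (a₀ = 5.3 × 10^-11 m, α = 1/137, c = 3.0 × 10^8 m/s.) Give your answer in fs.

4.8 fs

r = n²a₀/Z = 5²·5.3 × 10^-11/2 = 6.6 × 10^-10 m
v = Zαc/n = 2·0.0073·3.0 × 10^8/5 = 8.8 × 10^5 m/s
T = 2πr/v = 4.8 × 10^-15 s = 4.8 fs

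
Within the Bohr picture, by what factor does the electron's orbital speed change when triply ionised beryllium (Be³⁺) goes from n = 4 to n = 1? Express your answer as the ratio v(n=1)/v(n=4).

v ∝ Z^1 · n^-1; with Z fixed, v ∝ n^-1.
v(n=1)/v(n=4) = (1/4)^-1 = 4

4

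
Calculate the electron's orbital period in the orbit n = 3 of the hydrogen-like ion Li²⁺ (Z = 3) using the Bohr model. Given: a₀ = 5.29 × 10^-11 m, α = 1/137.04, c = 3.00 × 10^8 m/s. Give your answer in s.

r = n²a₀/Z = 3²·5.29 × 10^-11/3 = 1.59 × 10^-10 m
v = Zαc/n = 3·0.00730·3.00 × 10^8/3 = 2.19 × 10^6 m/s
T = 2πr/v = 4.55 × 10^-16 s

4.55 × 10^-16 s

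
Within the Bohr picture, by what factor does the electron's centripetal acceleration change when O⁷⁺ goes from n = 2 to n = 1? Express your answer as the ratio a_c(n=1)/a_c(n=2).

a_c ∝ Z^3 · n^-4; with Z fixed, a_c ∝ n^-4.
a_c(n=1)/a_c(n=2) = (1/2)^-4 = 16

16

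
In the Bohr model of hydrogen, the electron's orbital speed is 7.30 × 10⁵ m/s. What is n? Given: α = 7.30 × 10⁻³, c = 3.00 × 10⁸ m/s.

v_n = Zαc/n ⇒ n = Zαc/v = 1 × 0.00730 × 3.00 × 10⁸ / 7.30 × 10⁵ ≈ 3.00
n = 3

3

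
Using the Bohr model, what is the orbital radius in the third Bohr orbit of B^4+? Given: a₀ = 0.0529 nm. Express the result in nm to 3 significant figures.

0.0952 nm

r_n = n²a₀/Z = 3² × 0.0529 / 5
    = 9 × 0.0529 / 5 = 0.0952 nm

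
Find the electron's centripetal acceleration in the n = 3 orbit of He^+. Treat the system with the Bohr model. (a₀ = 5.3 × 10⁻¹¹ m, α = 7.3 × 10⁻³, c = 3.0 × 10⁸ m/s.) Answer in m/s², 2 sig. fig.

8.9 × 10²¹ m/s²

r = n²a₀/Z = 2.4 × 10⁻¹⁰ m, v = Zαc/n = 1.5 × 10⁶ m/s
a = v²/r = (1.5 × 10⁶)² / 2.4 × 10⁻¹⁰ = 8.9 × 10²¹ m/s²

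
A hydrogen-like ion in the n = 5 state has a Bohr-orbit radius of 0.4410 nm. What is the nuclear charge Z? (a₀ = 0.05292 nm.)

r_n = n²a₀/Z ⇒ Z = n²a₀/r = 5² × 0.05292 / 0.4410 ≈ 3.00
Z = 3

3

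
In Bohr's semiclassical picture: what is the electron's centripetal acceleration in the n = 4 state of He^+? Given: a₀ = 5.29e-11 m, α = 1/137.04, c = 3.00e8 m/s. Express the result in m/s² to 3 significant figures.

r = n²a₀/Z = 4.23e-10 m, v = Zαc/n = 1.09e6 m/s
a = v²/r = (1.09e6)² / 4.23e-10 = 2.83e21 m/s²

2.83e21 m/s²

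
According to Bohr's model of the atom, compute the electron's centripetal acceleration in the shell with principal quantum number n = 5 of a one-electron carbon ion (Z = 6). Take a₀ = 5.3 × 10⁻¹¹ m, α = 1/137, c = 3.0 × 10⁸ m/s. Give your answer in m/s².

r = n²a₀/Z = 2.2 × 10⁻¹⁰ m, v = Zαc/n = 2.6 × 10⁶ m/s
a = v²/r = (2.6 × 10⁶)² / 2.2 × 10⁻¹⁰ = 3.1 × 10²² m/s²

3.1 × 10²² m/s²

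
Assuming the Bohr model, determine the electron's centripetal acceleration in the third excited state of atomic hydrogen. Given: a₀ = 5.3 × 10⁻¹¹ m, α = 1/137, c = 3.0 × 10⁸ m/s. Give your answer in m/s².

3.5 × 10²⁰ m/s²

r = n²a₀/Z = 8.5 × 10⁻¹⁰ m, v = Zαc/n = 5.5 × 10⁵ m/s
a = v²/r = (5.5 × 10⁵)² / 8.5 × 10⁻¹⁰ = 3.5 × 10²⁰ m/s²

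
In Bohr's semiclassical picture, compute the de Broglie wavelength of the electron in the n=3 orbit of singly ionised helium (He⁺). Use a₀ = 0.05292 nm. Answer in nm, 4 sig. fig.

0.4988 nm

The Bohr quantisation condition is nλ = 2πr_n.
r_n = n²a₀/Z = 0.2381 nm
λ = 2πr_n/n = 2π·0.2381/3 = 0.4988 nm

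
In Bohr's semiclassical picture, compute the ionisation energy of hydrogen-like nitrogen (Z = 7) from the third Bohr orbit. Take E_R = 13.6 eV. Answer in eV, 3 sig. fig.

E_n = −E_R·Z²/n² = −13.6 × 7²/3² eV = -74.0 eV
Ionisation energy = −E_n = 74.0 eV

74.0 eV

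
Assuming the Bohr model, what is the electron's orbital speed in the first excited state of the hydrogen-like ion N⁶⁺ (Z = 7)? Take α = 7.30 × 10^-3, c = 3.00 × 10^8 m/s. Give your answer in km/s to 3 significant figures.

v_n = Zαc/n = 7 × 0.00730 × 3.00 × 10^8 / 2
    = 7660 km/s

7660 km/s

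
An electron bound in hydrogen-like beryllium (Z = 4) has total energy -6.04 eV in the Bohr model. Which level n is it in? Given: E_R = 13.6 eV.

E_n = −E_R Z²/n² ⇒ n² = E_R Z²/(−E_n) = 13.6 × 4² / 6.04 ≈ 36.03
n = 6

6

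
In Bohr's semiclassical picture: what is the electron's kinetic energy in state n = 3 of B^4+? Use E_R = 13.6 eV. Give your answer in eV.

For a Coulomb orbit the virial theorem gives K = −E_n.
E_n = −E_R·Z²/n², so K = E_R·Z²/n² = 13.6 × 5²/3² = 37.8 eV

37.8 eV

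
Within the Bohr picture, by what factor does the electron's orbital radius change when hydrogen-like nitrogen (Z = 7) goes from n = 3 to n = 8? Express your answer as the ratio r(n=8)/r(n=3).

r ∝ Z^-1 · n^2; with Z fixed, r ∝ n^2.
r(n=8)/r(n=3) = (8/3)^2 = 64/9

64/9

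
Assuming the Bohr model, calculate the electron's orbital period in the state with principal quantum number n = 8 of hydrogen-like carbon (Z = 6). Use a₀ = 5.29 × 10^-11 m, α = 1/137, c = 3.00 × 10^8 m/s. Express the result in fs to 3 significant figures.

r = n²a₀/Z = 8²·5.29 × 10^-11/6 = 5.64 × 10^-10 m
v = Zαc/n = 6·0.00730·3.00 × 10^8/8 = 1.64 × 10^6 m/s
T = 2πr/v = 2.16 × 10^-15 s = 2.16 fs

2.16 fs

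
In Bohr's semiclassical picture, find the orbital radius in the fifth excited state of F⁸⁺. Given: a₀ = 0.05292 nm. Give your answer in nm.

0.2117 nm

r_n = n²a₀/Z = 6² × 0.05292 / 9
    = 36 × 0.05292 / 9 = 0.2117 nm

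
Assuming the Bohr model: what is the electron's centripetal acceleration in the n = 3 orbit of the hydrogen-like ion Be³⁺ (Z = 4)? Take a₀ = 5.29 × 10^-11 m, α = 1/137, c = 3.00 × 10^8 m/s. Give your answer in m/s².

r = n²a₀/Z = 1.19 × 10^-10 m, v = Zαc/n = 2.92 × 10^6 m/s
a = v²/r = (2.92 × 10^6)² / 1.19 × 10^-10 = 7.16 × 10^22 m/s²

7.16 × 10^22 m/s²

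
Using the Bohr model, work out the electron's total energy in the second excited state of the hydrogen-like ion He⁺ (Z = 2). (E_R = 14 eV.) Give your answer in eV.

E_n = −E_R·Z²/n² = −14 × 2²/3² = -6.2 eV

-6.2 eV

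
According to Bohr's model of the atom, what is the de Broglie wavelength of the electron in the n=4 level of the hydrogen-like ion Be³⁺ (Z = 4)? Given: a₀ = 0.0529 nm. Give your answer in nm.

The Bohr quantisation condition is nλ = 2πr_n.
r_n = n²a₀/Z = 0.212 nm
λ = 2πr_n/n = 2π·0.212/4 = 0.332 nm

0.332 nm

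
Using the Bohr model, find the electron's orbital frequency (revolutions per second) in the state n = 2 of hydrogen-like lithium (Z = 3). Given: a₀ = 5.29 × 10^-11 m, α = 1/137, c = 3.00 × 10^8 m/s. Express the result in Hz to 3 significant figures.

r = n²a₀/Z = 7.05 × 10^-11 m, v = Zαc/n = 3.28 × 10^6 m/s
f = v/(2πr) = 7.41 × 10^15 Hz

7.41 × 10^15 Hz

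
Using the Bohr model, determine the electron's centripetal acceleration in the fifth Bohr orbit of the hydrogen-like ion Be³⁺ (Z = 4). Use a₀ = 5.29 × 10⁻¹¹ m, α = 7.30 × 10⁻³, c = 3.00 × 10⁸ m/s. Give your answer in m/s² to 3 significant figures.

9.28 × 10²¹ m/s²

r = n²a₀/Z = 3.31 × 10⁻¹⁰ m, v = Zαc/n = 1.75 × 10⁶ m/s
a = v²/r = (1.75 × 10⁶)² / 3.31 × 10⁻¹⁰ = 9.28 × 10²¹ m/s²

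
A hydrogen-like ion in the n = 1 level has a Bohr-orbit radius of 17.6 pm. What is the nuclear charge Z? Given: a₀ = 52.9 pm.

r_n = n²a₀/Z ⇒ Z = n²a₀/r = 1² × 52.9 / 17.6 ≈ 3.01
Z = 3

3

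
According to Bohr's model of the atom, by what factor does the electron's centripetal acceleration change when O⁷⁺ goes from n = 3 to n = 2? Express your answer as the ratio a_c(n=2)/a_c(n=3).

81/16

a_c ∝ Z^3 · n^-4; with Z fixed, a_c ∝ n^-4.
a_c(n=2)/a_c(n=3) = (2/3)^-4 = 81/16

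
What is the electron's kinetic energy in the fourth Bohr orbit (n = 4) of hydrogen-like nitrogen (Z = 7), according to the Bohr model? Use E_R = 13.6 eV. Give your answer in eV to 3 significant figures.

41.6 eV

For a Coulomb orbit the virial theorem gives K = −E_n.
E_n = −E_R·Z²/n², so K = E_R·Z²/n² = 13.6 × 7²/4² = 41.6 eV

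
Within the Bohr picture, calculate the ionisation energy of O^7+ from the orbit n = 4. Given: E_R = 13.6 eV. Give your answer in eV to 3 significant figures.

54.4 eV

E_n = −E_R·Z²/n² = −13.6 × 8²/4² eV = -54.4 eV
Ionisation energy = −E_n = 54.4 eV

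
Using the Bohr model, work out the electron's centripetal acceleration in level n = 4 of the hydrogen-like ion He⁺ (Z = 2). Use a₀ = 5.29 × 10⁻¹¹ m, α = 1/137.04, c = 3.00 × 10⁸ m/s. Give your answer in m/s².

r = n²a₀/Z = 4.23 × 10⁻¹⁰ m, v = Zαc/n = 1.09 × 10⁶ m/s
a = v²/r = (1.09 × 10⁶)² / 4.23 × 10⁻¹⁰ = 2.83 × 10²¹ m/s²

2.83 × 10²¹ m/s²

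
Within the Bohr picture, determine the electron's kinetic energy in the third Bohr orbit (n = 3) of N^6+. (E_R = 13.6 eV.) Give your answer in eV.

74.0 eV

For a Coulomb orbit the virial theorem gives K = −E_n.
E_n = −E_R·Z²/n², so K = E_R·Z²/n² = 13.6 × 7²/3² = 74.0 eV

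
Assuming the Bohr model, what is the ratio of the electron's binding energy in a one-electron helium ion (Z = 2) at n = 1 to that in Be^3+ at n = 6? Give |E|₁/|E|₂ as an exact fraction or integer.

|E| ∝ Z^2 · n^-2
|E|₁/|E|₂ = (2/4)^2 · (1/6)^-2 = 9

9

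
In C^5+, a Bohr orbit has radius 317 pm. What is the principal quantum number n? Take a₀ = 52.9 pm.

r_n = n²a₀/Z ⇒ n² = rZ/a₀ = 317 × 6 / 52.9 ≈ 35.95
n = 6

6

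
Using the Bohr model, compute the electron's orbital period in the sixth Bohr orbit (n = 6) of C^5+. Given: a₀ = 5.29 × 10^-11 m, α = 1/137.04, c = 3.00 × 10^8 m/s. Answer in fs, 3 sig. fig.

0.911 fs

r = n²a₀/Z = 6²·5.29 × 10^-11/6 = 3.17 × 10^-10 m
v = Zαc/n = 6·0.00730·3.00 × 10^8/6 = 2.19 × 10^6 m/s
T = 2πr/v = 9.11 × 10^-16 s = 0.911 fs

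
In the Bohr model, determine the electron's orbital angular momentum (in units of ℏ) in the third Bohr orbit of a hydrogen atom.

3

L_n = nℏ, so L/ℏ = n = 3.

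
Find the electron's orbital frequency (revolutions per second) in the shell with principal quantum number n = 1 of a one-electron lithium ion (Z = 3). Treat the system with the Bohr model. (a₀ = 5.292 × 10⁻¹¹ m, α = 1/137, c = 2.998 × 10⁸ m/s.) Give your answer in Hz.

r = n²a₀/Z = 1.764 × 10⁻¹¹ m, v = Zαc/n = 6.565 × 10⁶ m/s
f = v/(2πr) = 5.923 × 10¹⁶ Hz

5.923 × 10¹⁶ Hz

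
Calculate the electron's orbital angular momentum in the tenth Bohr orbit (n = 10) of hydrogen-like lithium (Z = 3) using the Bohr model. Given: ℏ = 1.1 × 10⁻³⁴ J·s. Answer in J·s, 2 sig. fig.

L_n = nℏ = 10 × 1.1 × 10⁻³⁴ = 1.1 × 10⁻³³ J·s

1.1 × 10⁻³³ J·s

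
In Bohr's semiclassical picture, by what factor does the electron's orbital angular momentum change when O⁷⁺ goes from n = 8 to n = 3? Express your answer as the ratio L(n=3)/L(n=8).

3/8

L = nℏ depends only on n, so L ∝ n.
L(n=3)/L(n=8) = (3/8)^1 = 3/8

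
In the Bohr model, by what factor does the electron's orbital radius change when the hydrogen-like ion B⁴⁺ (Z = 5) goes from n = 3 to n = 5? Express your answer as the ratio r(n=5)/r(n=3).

25/9

r ∝ Z^-1 · n^2; with Z fixed, r ∝ n^2.
r(n=5)/r(n=3) = (5/3)^2 = 25/9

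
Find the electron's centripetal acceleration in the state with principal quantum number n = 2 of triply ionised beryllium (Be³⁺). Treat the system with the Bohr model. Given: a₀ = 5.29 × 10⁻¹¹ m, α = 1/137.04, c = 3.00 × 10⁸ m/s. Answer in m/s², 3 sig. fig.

r = n²a₀/Z = 5.29 × 10⁻¹¹ m, v = Zαc/n = 4.38 × 10⁶ m/s
a = v²/r = (4.38 × 10⁶)² / 5.29 × 10⁻¹¹ = 3.62 × 10²³ m/s²

3.62 × 10²³ m/s²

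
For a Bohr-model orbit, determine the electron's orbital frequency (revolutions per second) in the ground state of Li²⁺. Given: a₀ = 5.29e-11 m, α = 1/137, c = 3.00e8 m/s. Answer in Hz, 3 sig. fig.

5.93e16 Hz

r = n²a₀/Z = 1.76e-11 m, v = Zαc/n = 6.57e6 m/s
f = v/(2πr) = 5.93e16 Hz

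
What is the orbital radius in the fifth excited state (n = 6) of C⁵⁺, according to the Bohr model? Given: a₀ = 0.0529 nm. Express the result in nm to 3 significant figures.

0.317 nm

r_n = n²a₀/Z = 6² × 0.0529 / 6
    = 36 × 0.0529 / 6 = 0.317 nm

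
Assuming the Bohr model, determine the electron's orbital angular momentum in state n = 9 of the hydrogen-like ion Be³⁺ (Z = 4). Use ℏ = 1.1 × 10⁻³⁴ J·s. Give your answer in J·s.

9.9 × 10⁻³⁴ J·s

L_n = nℏ = 9 × 1.1 × 10⁻³⁴ = 9.9 × 10⁻³⁴ J·s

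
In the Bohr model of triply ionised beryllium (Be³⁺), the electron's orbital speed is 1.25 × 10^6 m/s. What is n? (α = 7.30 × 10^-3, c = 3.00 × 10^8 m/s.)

v_n = Zαc/n ⇒ n = Zαc/v = 4 × 0.00730 × 3.00 × 10^8 / 1.25 × 10^6 ≈ 7.01
n = 7

7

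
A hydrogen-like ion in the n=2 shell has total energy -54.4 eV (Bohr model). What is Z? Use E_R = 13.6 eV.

E_n = −E_R Z²/n² ⇒ Z² = −E_n n²/E_R = 54.4 × 2² / 13.6 ≈ 16.00
Z = 4

4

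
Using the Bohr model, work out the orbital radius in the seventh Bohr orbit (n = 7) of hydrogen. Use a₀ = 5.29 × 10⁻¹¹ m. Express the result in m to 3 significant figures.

2.59 × 10⁻⁹ m

r_n = n²a₀/Z = 7² × 5.29 × 10⁻¹¹ / 1
    = 49 × 5.29 × 10⁻¹¹ / 1 = 2.59 × 10⁻⁹ m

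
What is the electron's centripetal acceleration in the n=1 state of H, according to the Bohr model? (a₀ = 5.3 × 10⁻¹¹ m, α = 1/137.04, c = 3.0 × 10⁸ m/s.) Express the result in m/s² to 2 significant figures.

9.0 × 10²² m/s²

r = n²a₀/Z = 5.3 × 10⁻¹¹ m, v = Zαc/n = 2.2 × 10⁶ m/s
a = v²/r = (2.2 × 10⁶)² / 5.3 × 10⁻¹¹ = 9.0 × 10²² m/s²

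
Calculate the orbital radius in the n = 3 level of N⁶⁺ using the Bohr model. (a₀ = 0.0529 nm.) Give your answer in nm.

r_n = n²a₀/Z = 3² × 0.0529 / 7
    = 9 × 0.0529 / 7 = 0.0680 nm

0.0680 nm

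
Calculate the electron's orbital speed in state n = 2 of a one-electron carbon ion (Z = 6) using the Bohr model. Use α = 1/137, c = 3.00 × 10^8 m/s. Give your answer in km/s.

v_n = Zαc/n = 6 × 0.00730 × 3.00 × 10^8 / 2
    = 6570 km/s

6570 km/s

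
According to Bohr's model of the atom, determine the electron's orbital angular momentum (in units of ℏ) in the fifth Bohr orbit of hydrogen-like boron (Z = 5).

5

L_n = nℏ, so L/ℏ = n = 5.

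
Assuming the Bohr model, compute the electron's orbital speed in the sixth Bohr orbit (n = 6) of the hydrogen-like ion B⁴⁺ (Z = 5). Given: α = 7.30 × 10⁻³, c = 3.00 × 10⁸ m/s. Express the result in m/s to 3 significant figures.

v_n = Zαc/n = 5 × 0.00730 × 3.00 × 10⁸ / 6
    = 1.82 × 10⁶ m/s

1.82 × 10⁶ m/s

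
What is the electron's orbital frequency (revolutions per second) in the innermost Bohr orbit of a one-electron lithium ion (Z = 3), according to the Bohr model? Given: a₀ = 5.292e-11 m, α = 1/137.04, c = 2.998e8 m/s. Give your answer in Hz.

r = n²a₀/Z = 1.764e-11 m, v = Zαc/n = 6.563e6 m/s
f = v/(2πr) = 5.921e16 Hz

5.921e16 Hz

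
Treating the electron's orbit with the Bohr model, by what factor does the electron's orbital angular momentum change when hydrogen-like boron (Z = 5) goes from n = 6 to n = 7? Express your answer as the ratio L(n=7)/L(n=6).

L = nℏ depends only on n, so L ∝ n.
L(n=7)/L(n=6) = (7/6)^1 = 7/6

7/6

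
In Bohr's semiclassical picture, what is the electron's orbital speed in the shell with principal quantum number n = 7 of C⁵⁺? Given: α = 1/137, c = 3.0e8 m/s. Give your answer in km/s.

v_n = Zαc/n = 6 × 0.0073 × 3.0e8 / 7
    = 1900 km/s

1900 km/s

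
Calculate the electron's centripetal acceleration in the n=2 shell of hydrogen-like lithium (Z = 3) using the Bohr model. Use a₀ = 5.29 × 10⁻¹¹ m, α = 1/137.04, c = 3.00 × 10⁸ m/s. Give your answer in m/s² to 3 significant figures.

1.53 × 10²³ m/s²

r = n²a₀/Z = 7.05 × 10⁻¹¹ m, v = Zαc/n = 3.28 × 10⁶ m/s
a = v²/r = (3.28 × 10⁶)² / 7.05 × 10⁻¹¹ = 1.53 × 10²³ m/s²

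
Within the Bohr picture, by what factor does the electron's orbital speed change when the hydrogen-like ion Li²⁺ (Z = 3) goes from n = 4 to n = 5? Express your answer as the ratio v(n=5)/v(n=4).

v ∝ Z^1 · n^-1; with Z fixed, v ∝ n^-1.
v(n=5)/v(n=4) = (5/4)^-1 = 4/5

4/5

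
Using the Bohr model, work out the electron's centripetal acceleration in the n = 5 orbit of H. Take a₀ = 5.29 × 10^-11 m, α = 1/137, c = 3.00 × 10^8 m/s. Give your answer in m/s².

1.45 × 10^20 m/s²

r = n²a₀/Z = 1.32 × 10^-9 m, v = Zαc/n = 4.38 × 10^5 m/s
a = v²/r = (4.38 × 10^5)² / 1.32 × 10^-9 = 1.45 × 10^20 m/s²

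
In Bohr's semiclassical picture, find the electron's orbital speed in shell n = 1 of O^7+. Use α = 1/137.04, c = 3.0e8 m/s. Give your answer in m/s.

1.8e7 m/s

v_n = Zαc/n = 8 × 0.0073 × 3.0e8 / 1
    = 1.8e7 m/s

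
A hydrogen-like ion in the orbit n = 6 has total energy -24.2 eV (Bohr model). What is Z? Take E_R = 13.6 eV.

8

E_n = −E_R Z²/n² ⇒ Z² = −E_n n²/E_R = 24.2 × 6² / 13.6 ≈ 64.06
Z = 8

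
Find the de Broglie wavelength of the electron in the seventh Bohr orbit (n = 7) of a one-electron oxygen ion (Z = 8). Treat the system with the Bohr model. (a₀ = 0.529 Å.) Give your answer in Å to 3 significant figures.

The Bohr quantisation condition is nλ = 2πr_n.
r_n = n²a₀/Z = 3.24 Å
λ = 2πr_n/n = 2π·3.24/7 = 2.91 Å

2.91 Å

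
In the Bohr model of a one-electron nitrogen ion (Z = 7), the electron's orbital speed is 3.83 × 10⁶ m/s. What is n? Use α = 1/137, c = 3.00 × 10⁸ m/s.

v_n = Zαc/n ⇒ n = Zαc/v = 7 × 0.00730 × 3.00 × 10⁸ / 3.83 × 10⁶ ≈ 4.00
n = 4

4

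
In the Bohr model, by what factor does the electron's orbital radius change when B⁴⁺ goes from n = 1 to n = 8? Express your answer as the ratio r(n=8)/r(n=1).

r ∝ Z^-1 · n^2; with Z fixed, r ∝ n^2.
r(n=8)/r(n=1) = (8/1)^2 = 64

64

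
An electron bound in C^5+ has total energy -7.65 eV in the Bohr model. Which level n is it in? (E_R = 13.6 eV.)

E_n = −E_R Z²/n² ⇒ n² = E_R Z²/(−E_n) = 13.6 × 6² / 7.65 ≈ 64.00
n = 8

8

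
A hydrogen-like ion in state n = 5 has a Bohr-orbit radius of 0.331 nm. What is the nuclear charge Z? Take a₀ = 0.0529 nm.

r_n = n²a₀/Z ⇒ Z = n²a₀/r = 5² × 0.0529 / 0.331 ≈ 4.00
Z = 4

4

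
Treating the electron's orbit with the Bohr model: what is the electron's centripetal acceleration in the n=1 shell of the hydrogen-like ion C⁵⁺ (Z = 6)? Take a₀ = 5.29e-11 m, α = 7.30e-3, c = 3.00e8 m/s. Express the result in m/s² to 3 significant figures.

1.96e25 m/s²

r = n²a₀/Z = 8.82e-12 m, v = Zαc/n = 1.31e7 m/s
a = v²/r = (1.31e7)² / 8.82e-12 = 1.96e25 m/s²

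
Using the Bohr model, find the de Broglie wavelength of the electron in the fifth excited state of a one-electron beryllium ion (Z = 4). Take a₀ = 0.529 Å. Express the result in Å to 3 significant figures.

The Bohr quantisation condition is nλ = 2πr_n.
r_n = n²a₀/Z = 4.76 Å
λ = 2πr_n/n = 2π·4.76/6 = 4.99 Å

4.99 Å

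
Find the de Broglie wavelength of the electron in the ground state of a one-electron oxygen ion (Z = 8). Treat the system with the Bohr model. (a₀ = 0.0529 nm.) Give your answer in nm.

The Bohr quantisation condition is nλ = 2πr_n.
r_n = n²a₀/Z = 0.00661 nm
λ = 2πr_n/n = 2π·0.00661/1 = 0.0415 nm

0.0415 nm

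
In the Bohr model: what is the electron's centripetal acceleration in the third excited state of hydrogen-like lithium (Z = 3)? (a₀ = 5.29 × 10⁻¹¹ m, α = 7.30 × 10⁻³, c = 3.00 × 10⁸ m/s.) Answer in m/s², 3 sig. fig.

9.56 × 10²¹ m/s²

r = n²a₀/Z = 2.82 × 10⁻¹⁰ m, v = Zαc/n = 1.64 × 10⁶ m/s
a = v²/r = (1.64 × 10⁶)² / 2.82 × 10⁻¹⁰ = 9.56 × 10²¹ m/s²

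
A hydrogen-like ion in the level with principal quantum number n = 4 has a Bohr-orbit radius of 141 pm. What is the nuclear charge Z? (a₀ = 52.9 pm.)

6

r_n = n²a₀/Z ⇒ Z = n²a₀/r = 4² × 52.9 / 141 ≈ 6.00
Z = 6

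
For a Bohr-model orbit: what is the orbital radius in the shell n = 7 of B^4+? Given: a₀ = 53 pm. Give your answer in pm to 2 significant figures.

r_n = n²a₀/Z = 7² × 53 / 5
    = 49 × 53 / 5 = 520 pm

520 pm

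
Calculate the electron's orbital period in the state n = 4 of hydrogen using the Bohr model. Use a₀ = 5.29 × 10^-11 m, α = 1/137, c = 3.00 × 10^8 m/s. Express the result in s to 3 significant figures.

9.71 × 10^-15 s

r = n²a₀/Z = 4²·5.29 × 10^-11/1 = 8.46 × 10^-10 m
v = Zαc/n = 1·0.00730·3.00 × 10^8/4 = 5.47 × 10^5 m/s
T = 2πr/v = 9.71 × 10^-15 s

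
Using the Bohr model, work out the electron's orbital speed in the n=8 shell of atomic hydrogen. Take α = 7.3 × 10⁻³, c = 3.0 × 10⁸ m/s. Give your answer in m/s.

2.7 × 10⁵ m/s

v_n = Zαc/n = 1 × 0.0073 × 3.0 × 10⁸ / 8
    = 2.7 × 10⁵ m/s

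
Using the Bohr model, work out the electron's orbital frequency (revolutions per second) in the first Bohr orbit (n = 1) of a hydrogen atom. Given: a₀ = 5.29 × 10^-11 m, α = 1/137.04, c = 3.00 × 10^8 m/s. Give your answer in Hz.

r = n²a₀/Z = 5.29 × 10^-11 m, v = Zαc/n = 2.19 × 10^6 m/s
f = v/(2πr) = 6.59 × 10^15 Hz

6.59 × 10^15 Hz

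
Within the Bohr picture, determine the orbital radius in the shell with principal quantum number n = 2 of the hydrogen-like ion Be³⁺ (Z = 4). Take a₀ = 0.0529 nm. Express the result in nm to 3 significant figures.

0.0529 nm

r_n = n²a₀/Z = 2² × 0.0529 / 4
    = 4 × 0.0529 / 4 = 0.0529 nm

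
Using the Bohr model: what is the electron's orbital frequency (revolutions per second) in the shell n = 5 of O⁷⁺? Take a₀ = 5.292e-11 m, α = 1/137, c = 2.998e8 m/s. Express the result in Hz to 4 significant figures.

3.370e15 Hz

r = n²a₀/Z = 1.654e-10 m, v = Zαc/n = 3.501e6 m/s
f = v/(2πr) = 3.370e15 Hz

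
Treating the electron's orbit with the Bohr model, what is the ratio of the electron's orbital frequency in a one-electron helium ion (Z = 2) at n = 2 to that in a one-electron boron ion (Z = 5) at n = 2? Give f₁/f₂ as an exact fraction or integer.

f ∝ Z^2 · n^-3
f₁/f₂ = (2/5)^2 · (2/2)^-3 = 4/25

4/25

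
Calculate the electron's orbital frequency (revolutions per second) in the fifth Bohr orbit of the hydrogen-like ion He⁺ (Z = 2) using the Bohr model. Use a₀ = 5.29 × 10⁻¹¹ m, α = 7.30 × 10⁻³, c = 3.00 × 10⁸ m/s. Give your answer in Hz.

r = n²a₀/Z = 6.61 × 10⁻¹⁰ m, v = Zαc/n = 8.76 × 10⁵ m/s
f = v/(2πr) = 2.11 × 10¹⁴ Hz

2.11 × 10¹⁴ Hz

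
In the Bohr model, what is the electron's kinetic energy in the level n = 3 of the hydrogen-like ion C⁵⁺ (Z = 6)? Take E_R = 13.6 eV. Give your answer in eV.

54.4 eV

For a Coulomb orbit the virial theorem gives K = −E_n.
E_n = −E_R·Z²/n², so K = E_R·Z²/n² = 13.6 × 6²/3² = 54.4 eV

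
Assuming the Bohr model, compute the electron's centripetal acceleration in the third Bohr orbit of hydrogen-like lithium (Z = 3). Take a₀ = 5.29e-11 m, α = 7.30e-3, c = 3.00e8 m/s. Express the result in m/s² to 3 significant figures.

3.02e22 m/s²

r = n²a₀/Z = 1.59e-10 m, v = Zαc/n = 2.19e6 m/s
a = v²/r = (2.19e6)² / 1.59e-10 = 3.02e22 m/s²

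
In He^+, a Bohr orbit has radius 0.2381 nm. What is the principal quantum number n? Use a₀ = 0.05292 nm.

r_n = n²a₀/Z ⇒ n² = rZ/a₀ = 0.2381 × 2 / 0.05292 ≈ 9.00
n = 3

3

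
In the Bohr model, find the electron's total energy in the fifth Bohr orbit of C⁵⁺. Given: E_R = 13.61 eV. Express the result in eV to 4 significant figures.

E_n = −E_R·Z²/n² = −13.61 × 6²/5² = -19.60 eV

-19.60 eV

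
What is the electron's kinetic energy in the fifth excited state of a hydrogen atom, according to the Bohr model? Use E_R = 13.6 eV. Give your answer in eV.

0.378 eV

For a Coulomb orbit the virial theorem gives K = −E_n.
E_n = −E_R·Z²/n², so K = E_R·Z²/n² = 13.6 × 1²/6² = 0.378 eV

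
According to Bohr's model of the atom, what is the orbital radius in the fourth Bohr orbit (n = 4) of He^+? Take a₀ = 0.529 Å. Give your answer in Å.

r_n = n²a₀/Z = 4² × 0.529 / 2
    = 16 × 0.529 / 2 = 4.23 Å

4.23 Å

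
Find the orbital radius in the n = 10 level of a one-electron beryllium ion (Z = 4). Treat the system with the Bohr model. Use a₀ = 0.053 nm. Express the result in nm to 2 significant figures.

r_n = n²a₀/Z = 10² × 0.053 / 4
    = 100 × 0.053 / 4 = 1.3 nm

1.3 nm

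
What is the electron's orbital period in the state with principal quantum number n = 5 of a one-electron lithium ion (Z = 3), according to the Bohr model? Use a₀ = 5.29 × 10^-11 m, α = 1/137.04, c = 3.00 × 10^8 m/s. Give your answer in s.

2.11 × 10^-15 s

r = n²a₀/Z = 5²·5.29 × 10^-11/3 = 4.41 × 10^-10 m
v = Zαc/n = 3·0.00730·3.00 × 10^8/5 = 1.31 × 10^6 m/s
T = 2πr/v = 2.11 × 10^-15 s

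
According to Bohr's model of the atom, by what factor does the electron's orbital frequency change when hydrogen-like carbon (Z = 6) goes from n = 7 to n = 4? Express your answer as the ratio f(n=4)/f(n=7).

f ∝ Z^2 · n^-3; with Z fixed, f ∝ n^-3.
f(n=4)/f(n=7) = (4/7)^-3 = 343/64

343/64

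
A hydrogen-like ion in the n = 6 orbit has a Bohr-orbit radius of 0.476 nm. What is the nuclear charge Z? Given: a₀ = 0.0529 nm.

4

r_n = n²a₀/Z ⇒ Z = n²a₀/r = 6² × 0.0529 / 0.476 ≈ 4.00
Z = 4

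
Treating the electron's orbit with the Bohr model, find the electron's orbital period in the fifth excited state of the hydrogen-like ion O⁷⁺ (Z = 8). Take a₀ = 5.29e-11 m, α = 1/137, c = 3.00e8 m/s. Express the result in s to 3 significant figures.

r = n²a₀/Z = 6²·5.29e-11/8 = 2.38e-10 m
v = Zαc/n = 8·0.00730·3.00e8/6 = 2.92e6 m/s
T = 2πr/v = 5.12e-16 s

5.12e-16 s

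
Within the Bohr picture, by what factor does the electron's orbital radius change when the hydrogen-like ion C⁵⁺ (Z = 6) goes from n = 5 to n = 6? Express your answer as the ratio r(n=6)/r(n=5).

r ∝ Z^-1 · n^2; with Z fixed, r ∝ n^2.
r(n=6)/r(n=5) = (6/5)^2 = 36/25

36/25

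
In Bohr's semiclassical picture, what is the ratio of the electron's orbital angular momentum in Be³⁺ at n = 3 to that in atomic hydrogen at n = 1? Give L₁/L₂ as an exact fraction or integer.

L = nℏ is independent of Z.
L₁/L₂ = n₁/n₂ = 3/1 = 3

3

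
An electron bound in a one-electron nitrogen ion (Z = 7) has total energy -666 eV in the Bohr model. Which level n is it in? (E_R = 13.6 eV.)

E_n = −E_R Z²/n² ⇒ n² = E_R Z²/(−E_n) = 13.6 × 7² / 666 ≈ 1.00
n = 1

1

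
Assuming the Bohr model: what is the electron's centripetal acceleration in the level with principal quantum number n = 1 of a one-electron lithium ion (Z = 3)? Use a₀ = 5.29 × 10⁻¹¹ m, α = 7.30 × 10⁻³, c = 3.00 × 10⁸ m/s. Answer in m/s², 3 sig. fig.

r = n²a₀/Z = 1.76 × 10⁻¹¹ m, v = Zαc/n = 6.57 × 10⁶ m/s
a = v²/r = (6.57 × 10⁶)² / 1.76 × 10⁻¹¹ = 2.45 × 10²⁴ m/s²

2.45 × 10²⁴ m/s²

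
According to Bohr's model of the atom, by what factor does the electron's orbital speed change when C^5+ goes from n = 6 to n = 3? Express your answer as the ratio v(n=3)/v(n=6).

2

v ∝ Z^1 · n^-1; with Z fixed, v ∝ n^-1.
v(n=3)/v(n=6) = (3/6)^-1 = 2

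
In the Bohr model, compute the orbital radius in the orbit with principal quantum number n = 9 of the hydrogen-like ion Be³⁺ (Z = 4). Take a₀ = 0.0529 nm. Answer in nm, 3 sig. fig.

1.07 nm

r_n = n²a₀/Z = 9² × 0.0529 / 4
    = 81 × 0.0529 / 4 = 1.07 nm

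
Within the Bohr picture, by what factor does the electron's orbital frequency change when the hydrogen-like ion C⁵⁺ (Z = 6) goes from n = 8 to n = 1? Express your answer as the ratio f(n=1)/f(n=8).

f ∝ Z^2 · n^-3; with Z fixed, f ∝ n^-3.
f(n=1)/f(n=8) = (1/8)^-3 = 512

512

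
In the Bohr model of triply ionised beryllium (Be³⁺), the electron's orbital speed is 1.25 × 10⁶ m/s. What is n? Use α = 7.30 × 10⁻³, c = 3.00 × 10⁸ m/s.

v_n = Zαc/n ⇒ n = Zαc/v = 4 × 0.00730 × 3.00 × 10⁸ / 1.25 × 10⁶ ≈ 7.01
n = 7

7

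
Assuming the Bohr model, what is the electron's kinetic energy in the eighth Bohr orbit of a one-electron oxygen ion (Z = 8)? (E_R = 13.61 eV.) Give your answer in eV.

13.61 eV

For a Coulomb orbit the virial theorem gives K = −E_n.
E_n = −E_R·Z²/n², so K = E_R·Z²/n² = 13.61 × 8²/8² = 13.61 eV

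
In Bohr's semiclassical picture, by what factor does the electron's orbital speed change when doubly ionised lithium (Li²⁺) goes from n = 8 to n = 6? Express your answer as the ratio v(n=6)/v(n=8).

v ∝ Z^1 · n^-1; with Z fixed, v ∝ n^-1.
v(n=6)/v(n=8) = (6/8)^-1 = 4/3

4/3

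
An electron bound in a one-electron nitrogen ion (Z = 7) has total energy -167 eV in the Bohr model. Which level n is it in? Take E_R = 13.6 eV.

E_n = −E_R Z²/n² ⇒ n² = E_R Z²/(−E_n) = 13.6 × 7² / 167 ≈ 3.99
n = 2

2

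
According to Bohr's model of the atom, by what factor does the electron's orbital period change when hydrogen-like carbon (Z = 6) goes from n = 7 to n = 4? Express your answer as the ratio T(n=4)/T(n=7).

64/343

T ∝ Z^-2 · n^3; with Z fixed, T ∝ n^3.
T(n=4)/T(n=7) = (4/7)^3 = 64/343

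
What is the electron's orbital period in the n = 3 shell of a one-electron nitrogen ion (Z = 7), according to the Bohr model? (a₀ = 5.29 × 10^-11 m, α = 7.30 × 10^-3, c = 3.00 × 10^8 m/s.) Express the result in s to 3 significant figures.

8.36 × 10^-17 s

r = n²a₀/Z = 3²·5.29 × 10^-11/7 = 6.80 × 10^-11 m
v = Zαc/n = 7·0.00730·3.00 × 10^8/3 = 5.11 × 10^6 m/s
T = 2πr/v = 8.36 × 10^-17 s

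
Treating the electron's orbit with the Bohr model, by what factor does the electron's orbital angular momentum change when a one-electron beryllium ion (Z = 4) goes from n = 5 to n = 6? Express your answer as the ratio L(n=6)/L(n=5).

6/5

L = nℏ depends only on n, so L ∝ n.
L(n=6)/L(n=5) = (6/5)^1 = 6/5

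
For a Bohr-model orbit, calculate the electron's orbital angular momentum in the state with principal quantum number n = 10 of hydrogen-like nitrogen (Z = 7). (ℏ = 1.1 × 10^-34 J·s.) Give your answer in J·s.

L_n = nℏ = 10 × 1.1 × 10^-34 = 1.1 × 10^-33 J·s

1.1 × 10^-33 J·s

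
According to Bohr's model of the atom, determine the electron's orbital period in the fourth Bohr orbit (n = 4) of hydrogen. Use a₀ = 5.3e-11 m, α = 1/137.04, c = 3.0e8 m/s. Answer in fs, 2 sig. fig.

9.7 fs

r = n²a₀/Z = 4²·5.3e-11/1 = 8.5e-10 m
v = Zαc/n = 1·0.0073·3.0e8/4 = 5.5e5 m/s
T = 2πr/v = 9.7e-15 s = 9.7 fs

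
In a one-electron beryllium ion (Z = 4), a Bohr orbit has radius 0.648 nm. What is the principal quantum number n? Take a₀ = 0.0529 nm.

7

r_n = n²a₀/Z ⇒ n² = rZ/a₀ = 0.648 × 4 / 0.0529 ≈ 49.00
n = 7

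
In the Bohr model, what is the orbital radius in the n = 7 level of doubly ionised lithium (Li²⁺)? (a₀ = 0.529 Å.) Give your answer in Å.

8.64 Å

r_n = n²a₀/Z = 7² × 0.529 / 3
    = 49 × 0.529 / 3 = 8.64 Å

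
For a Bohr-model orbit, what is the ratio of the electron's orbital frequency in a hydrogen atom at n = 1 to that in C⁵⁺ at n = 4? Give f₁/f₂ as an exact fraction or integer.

16/9

f ∝ Z^2 · n^-3
f₁/f₂ = (1/6)^2 · (1/4)^-3 = 16/9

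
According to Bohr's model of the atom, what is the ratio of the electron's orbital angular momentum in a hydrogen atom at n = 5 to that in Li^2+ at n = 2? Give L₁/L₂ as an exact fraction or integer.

5/2

L = nℏ is independent of Z.
L₁/L₂ = n₁/n₂ = 5/2 = 5/2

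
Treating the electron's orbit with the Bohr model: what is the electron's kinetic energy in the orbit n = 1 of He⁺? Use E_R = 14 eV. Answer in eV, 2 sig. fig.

56 eV

For a Coulomb orbit the virial theorem gives K = −E_n.
E_n = −E_R·Z²/n², so K = E_R·Z²/n² = 14 × 2²/1² = 56 eV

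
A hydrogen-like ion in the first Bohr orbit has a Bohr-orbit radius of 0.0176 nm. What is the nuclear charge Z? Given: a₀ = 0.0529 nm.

3

r_n = n²a₀/Z ⇒ Z = n²a₀/r = 1² × 0.0529 / 0.0176 ≈ 3.01
Z = 3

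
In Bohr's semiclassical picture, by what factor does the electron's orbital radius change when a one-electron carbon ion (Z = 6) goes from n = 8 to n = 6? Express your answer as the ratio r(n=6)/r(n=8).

r ∝ Z^-1 · n^2; with Z fixed, r ∝ n^2.
r(n=6)/r(n=8) = (6/8)^2 = 9/16

9/16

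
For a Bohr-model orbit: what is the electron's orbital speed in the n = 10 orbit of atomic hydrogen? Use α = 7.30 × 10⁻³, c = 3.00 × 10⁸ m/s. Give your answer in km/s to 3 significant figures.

219 km/s

v_n = Zαc/n = 1 × 0.00730 × 3.00 × 10⁸ / 10
    = 219 km/s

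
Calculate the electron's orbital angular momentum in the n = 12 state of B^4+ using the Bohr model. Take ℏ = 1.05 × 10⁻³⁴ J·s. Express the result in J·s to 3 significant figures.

L_n = nℏ = 12 × 1.05 × 10⁻³⁴ = 1.26 × 10⁻³³ J·s

1.26 × 10⁻³³ J·s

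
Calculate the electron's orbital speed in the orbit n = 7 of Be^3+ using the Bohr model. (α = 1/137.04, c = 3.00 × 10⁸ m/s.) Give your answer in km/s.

1250 km/s

v_n = Zαc/n = 4 × 0.00730 × 3.00 × 10⁸ / 7
    = 1250 km/s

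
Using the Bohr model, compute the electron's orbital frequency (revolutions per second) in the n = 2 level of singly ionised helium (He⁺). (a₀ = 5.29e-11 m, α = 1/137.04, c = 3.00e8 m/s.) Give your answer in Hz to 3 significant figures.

3.29e15 Hz

r = n²a₀/Z = 1.06e-10 m, v = Zαc/n = 2.19e6 m/s
f = v/(2πr) = 3.29e15 Hz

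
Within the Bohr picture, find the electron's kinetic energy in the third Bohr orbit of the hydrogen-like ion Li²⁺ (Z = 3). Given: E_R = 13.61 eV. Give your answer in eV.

13.61 eV

For a Coulomb orbit the virial theorem gives K = −E_n.
E_n = −E_R·Z²/n², so K = E_R·Z²/n² = 13.61 × 3²/3² = 13.61 eV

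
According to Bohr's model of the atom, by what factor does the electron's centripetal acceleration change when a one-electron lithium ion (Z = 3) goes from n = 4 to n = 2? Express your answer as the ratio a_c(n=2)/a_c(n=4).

a_c ∝ Z^3 · n^-4; with Z fixed, a_c ∝ n^-4.
a_c(n=2)/a_c(n=4) = (2/4)^-4 = 16

16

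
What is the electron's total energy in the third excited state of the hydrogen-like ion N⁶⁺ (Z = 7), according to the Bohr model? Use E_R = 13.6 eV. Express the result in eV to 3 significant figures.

E_n = −E_R·Z²/n² = −13.6 × 7²/4² = -41.6 eV

-41.6 eV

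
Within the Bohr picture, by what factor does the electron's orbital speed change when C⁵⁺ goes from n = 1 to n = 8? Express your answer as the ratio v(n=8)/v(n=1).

1/8

v ∝ Z^1 · n^-1; with Z fixed, v ∝ n^-1.
v(n=8)/v(n=1) = (8/1)^-1 = 1/8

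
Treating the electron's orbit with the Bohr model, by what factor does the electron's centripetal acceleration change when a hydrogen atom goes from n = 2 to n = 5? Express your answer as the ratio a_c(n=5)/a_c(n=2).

16/625

a_c ∝ Z^3 · n^-4; with Z fixed, a_c ∝ n^-4.
a_c(n=5)/a_c(n=2) = (5/2)^-4 = 16/625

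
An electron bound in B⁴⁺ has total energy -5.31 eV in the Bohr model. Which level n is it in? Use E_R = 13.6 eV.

8

E_n = −E_R Z²/n² ⇒ n² = E_R Z²/(−E_n) = 13.6 × 5² / 5.31 ≈ 64.03
n = 8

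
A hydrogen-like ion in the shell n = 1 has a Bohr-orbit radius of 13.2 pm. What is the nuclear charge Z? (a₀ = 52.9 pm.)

r_n = n²a₀/Z ⇒ Z = n²a₀/r = 1² × 52.9 / 13.2 ≈ 4.01
Z = 4

4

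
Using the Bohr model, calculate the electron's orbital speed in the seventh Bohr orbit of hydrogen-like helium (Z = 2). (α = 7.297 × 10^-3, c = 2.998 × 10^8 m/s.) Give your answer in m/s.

v_n = Zαc/n = 2 × 0.007297 × 2.998 × 10^8 / 7
    = 6.250 × 10^5 m/s

6.250 × 10^5 m/s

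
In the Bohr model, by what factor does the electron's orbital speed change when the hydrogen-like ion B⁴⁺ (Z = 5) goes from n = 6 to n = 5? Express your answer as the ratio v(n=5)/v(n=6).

6/5

v ∝ Z^1 · n^-1; with Z fixed, v ∝ n^-1.
v(n=5)/v(n=6) = (5/6)^-1 = 6/5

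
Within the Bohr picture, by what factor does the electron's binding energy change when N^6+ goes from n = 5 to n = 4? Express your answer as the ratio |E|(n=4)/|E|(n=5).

|E| ∝ Z^2 · n^-2; with Z fixed, |E| ∝ n^-2.
|E|(n=4)/|E|(n=5) = (4/5)^-2 = 25/16

25/16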